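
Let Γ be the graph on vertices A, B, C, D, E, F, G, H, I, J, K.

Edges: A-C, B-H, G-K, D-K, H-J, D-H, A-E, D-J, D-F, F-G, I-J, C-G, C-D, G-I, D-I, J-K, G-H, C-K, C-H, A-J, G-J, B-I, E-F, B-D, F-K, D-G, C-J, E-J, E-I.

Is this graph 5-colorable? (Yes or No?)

Yes

The chromatic number is 5. C, D, G, H, J are mutually adjacent (a clique of size 5), so at least 5 colors are needed.
One proper 5-coloring: A=green, B=red, C=yellow, D=blue, E=blue, F=red, G=green, H=purple, I=yellow, J=red, K=purple.
That is already a proper 5-coloring.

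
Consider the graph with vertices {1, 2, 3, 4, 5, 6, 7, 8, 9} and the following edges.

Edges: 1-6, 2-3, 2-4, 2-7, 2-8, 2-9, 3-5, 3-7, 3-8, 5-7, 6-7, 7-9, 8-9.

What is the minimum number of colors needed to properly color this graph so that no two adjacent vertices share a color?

3

2, 3, 7 are pairwise adjacent, so at least 3 colors are needed.
A valid assignment using 3 colors: 1=red, 2=blue, 3=green, 4=red, 5=blue, 6=blue, 7=red, 8=red, 9=green. No two adjacent vertices share a color.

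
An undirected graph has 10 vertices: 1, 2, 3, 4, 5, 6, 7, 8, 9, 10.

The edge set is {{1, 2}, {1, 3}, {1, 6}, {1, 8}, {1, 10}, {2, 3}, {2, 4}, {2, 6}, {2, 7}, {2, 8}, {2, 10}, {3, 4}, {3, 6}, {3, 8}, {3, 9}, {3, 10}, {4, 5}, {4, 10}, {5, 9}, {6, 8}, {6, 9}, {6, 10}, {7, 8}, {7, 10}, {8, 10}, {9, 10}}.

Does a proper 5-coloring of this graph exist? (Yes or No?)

1, 2, 3, 6, 8, 10 form a clique, so at least 6 colors are needed.
So 5 colors are not enough.

No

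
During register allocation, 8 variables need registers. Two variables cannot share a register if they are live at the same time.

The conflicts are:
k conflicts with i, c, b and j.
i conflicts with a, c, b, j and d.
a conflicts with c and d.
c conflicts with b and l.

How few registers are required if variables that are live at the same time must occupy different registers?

k, i, c, b all conflict with each other, so at least 4 registers are needed.
4 registers suffice: register 1 → {i, l}; register 2 → {c, j, d}; register 3 → {k, a}; register 4 → {b}. Every pair that conflicts lands in different registers.

4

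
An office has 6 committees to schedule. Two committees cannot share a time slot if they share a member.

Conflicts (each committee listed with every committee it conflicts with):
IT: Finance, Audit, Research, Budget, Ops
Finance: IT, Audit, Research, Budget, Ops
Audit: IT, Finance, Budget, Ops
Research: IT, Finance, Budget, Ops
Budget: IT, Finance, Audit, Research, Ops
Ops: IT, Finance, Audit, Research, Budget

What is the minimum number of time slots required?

5

IT, Finance, Research, Budget, Ops are mutually in conflict, so at least 5 time slots are needed.
5 time slots suffice: time slot 1 → {Ops}; time slot 2 → {Budget}; time slot 3 → {Finance}; time slot 4 → {IT}; time slot 5 → {Audit, Research}. Every pair that conflicts lands in different time slots.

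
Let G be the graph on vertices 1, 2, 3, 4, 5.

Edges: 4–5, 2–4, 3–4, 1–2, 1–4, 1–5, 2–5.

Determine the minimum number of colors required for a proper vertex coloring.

1, 2, 4, 5 are pairwise adjacent (a clique of size 4), so at least 4 colors are needed.
4 colors suffice: color red → {4}; color blue → {1, 3}; color green → {2}; color yellow → {5}. Every edge joins two different colors.

4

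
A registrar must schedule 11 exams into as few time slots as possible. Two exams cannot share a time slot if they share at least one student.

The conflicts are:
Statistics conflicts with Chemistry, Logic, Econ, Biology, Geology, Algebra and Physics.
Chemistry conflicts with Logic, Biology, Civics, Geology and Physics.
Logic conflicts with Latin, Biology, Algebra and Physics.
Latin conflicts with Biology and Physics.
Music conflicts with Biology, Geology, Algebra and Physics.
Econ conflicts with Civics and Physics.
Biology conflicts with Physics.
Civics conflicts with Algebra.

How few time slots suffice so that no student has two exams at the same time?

Statistics, Chemistry, Logic, Biology, Physics are mutually in conflict, so at least 5 time slots are needed.
5 time slots suffice: time slot 1 → {Statistics, Latin, Music, Civics}; time slot 2 → {Geology, Algebra, Physics}; time slot 3 → {Econ, Biology}; time slot 4 → {Chemistry}; time slot 5 → {Logic}. No two conflicting exams share a time slot.

5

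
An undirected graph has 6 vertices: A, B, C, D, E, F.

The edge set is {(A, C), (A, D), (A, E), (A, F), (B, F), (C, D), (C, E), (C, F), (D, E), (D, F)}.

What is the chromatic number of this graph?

A, C, D, F are mutually adjacent (a clique of size 4), so at least 4 colors are needed.
One proper 4-coloring: A=green, B=red, C=red, D=yellow, E=blue, F=blue. No two adjacent vertices share a color.

4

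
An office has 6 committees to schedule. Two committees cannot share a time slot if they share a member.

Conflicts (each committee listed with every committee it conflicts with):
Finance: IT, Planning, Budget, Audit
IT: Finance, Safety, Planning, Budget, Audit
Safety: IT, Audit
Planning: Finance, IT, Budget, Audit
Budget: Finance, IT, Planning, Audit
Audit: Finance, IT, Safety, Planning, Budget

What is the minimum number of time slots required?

Finance, IT, Planning, Budget, Audit pairwise conflict, so at least 5 time slots are needed.
5 time slots suffice: time slot 1 → {Audit}; time slot 2 → {IT}; time slot 3 → {Safety, Planning}; time slot 4 → {Finance}; time slot 5 → {Budget}. No two conflicting committees share a time slot.

5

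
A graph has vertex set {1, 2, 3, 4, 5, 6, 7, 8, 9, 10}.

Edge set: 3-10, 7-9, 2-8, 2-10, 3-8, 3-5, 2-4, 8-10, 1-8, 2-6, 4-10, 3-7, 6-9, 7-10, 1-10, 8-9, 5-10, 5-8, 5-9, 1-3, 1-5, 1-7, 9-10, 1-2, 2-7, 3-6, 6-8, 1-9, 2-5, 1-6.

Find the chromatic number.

1, 3, 5, 8, 10 are mutually adjacent (a clique of size 5), so at least 5 colors are needed.
5 colors suffice: color red → {1, 4}; color blue → {6, 10}; color green → {7, 8}; color yellow → {2, 3, 9}; color purple → {5}. Each edge has distinct colors on its endpoints.

5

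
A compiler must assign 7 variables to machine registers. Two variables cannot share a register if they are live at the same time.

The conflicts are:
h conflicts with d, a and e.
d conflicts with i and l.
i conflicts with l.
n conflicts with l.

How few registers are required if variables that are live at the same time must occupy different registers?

d, i, l pairwise conflict, so at least 3 registers are needed.
3 registers suffice: register 1 → {h, l}; register 2 → {d, a, e, n}; register 3 → {i}. Every pair that conflicts lands in different registers.

3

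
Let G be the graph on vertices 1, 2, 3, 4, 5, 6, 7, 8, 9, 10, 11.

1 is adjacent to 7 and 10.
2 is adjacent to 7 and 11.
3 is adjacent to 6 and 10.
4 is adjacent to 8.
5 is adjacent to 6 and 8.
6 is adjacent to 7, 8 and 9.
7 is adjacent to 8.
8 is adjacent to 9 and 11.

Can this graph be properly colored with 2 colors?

5, 6, 8 are mutually adjacent, so at least 3 colors are needed.
So 2 colors are not enough.

No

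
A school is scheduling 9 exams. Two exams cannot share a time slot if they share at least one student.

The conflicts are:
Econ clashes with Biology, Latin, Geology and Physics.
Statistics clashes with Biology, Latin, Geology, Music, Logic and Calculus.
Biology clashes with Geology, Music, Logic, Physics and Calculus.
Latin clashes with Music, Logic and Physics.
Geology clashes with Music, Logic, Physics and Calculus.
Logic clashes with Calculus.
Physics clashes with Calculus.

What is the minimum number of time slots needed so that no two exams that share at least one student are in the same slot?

5

Statistics, Biology, Geology, Logic, Calculus pairwise conflict, so at least 5 time slots are needed.
5 time slots suffice: time slot 1 → {Latin, Geology}; time slot 2 → {Biology}; time slot 3 → {Statistics, Physics}; time slot 4 → {Econ, Music, Calculus}; time slot 5 → {Logic}. No two conflicting exams share a time slot.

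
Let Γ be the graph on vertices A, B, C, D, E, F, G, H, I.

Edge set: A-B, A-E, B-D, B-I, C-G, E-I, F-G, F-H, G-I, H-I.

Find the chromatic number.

A and B are adjacent, so at least 2 colors are needed.
One proper 2-coloring: A=red, B=blue, C=red, D=red, E=blue, F=red, G=blue, H=blue, I=red. Every edge joins two different colors.

2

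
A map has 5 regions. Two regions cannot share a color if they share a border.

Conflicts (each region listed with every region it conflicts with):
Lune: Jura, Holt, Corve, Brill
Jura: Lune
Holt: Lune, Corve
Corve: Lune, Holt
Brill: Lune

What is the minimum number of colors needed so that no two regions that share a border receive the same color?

3

Lune, Holt, Corve pairwise conflict, so at least 3 colors are needed.
3 colors suffice: color 1 → {Lune}; color 2 → {Jura, Corve, Brill}; color 3 → {Holt}. Every pair that conflicts lands in different colors.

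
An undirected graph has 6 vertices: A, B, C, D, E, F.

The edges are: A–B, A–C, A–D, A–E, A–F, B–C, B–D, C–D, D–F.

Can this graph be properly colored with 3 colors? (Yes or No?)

A, B, C, D are mutually adjacent (a clique of size 4), so at least 4 colors are needed.
So 3 colors are not enough.

No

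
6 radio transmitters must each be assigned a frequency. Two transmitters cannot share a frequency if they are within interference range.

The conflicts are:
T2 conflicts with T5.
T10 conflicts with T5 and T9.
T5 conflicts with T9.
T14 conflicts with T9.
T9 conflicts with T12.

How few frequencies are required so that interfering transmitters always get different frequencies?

T10, T5, T9 all conflict with each other, so at least 3 frequencies are needed.
3 frequencies suffice: frequency 1 → {T2, T9}; frequency 2 → {T5, T14, T12}; frequency 3 → {T10}. Each listed conflict is separated.

3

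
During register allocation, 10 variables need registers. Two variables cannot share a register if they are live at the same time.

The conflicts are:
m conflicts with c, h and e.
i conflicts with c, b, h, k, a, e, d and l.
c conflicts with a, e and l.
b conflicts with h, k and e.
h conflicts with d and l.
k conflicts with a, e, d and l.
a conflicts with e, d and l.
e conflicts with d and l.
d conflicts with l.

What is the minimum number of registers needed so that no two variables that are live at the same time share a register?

6

i, k, a, e, d, l pairwise conflict, so at least 6 registers are needed.
6 registers suffice: m=2, i=2, c=4, b=3, h=1, k=5, a=6, e=1, d=4, l=3. Each listed conflict is separated.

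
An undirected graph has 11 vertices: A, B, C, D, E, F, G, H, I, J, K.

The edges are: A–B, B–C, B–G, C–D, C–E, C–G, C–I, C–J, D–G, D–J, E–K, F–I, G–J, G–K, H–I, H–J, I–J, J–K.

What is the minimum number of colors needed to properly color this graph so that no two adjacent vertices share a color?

4

C, D, G, J are pairwise adjacent (a clique of size 4), so at least 4 colors are needed.
A valid assignment using 4 colors: A=2, B=1, C=2, D=4, E=1, F=1, G=3, H=2, I=3, J=1, K=2. Each edge has distinct colors on its endpoints.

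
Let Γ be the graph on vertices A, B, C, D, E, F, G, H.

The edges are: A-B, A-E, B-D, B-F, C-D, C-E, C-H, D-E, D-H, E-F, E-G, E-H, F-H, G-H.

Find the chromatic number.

4

C, D, E, H form a clique, so at least 4 colors are needed.
One proper 4-coloring: A=2, B=1, C=4, D=3, E=1, F=3, G=3, H=2. Every edge joins two different colors.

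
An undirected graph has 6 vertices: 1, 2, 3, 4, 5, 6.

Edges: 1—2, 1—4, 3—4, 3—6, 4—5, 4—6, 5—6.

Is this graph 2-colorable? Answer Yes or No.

No

4, 5, 6 form a triangle, so at least 3 colors are needed.
So 2 colors are not enough.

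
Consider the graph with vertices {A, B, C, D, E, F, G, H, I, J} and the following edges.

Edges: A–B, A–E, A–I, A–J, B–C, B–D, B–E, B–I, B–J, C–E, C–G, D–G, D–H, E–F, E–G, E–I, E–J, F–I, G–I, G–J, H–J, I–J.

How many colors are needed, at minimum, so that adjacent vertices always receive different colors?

A, B, E, I, J are mutually adjacent (a clique of size 5), so at least 5 colors are needed.
One proper 5-coloring: A=5, B=2, C=3, D=1, E=1, F=2, G=2, H=2, I=3, J=4. Every edge joins two different colors.

5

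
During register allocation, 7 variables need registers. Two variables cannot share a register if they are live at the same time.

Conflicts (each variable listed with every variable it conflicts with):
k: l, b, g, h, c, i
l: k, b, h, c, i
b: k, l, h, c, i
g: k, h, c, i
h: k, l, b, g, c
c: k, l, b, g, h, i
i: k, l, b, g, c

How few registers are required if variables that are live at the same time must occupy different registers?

k, l, b, c, i are mutually in conflict, so at least 5 registers are needed.
5 registers suffice: register 1 → {c}; register 2 → {k}; register 3 → {b, g}; register 4 → {l}; register 5 → {h, i}. Every pair that conflicts lands in different registers.

5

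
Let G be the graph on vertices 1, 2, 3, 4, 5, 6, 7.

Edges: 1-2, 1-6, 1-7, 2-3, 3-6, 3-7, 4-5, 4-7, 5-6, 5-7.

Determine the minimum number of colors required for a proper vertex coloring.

4, 5, 7 form a triangle, so at least 3 colors are needed.
3 colors suffice: color red → {2, 6, 7}; color blue → {1, 3, 5}; color green → {4}. Each edge has distinct colors on its endpoints.

3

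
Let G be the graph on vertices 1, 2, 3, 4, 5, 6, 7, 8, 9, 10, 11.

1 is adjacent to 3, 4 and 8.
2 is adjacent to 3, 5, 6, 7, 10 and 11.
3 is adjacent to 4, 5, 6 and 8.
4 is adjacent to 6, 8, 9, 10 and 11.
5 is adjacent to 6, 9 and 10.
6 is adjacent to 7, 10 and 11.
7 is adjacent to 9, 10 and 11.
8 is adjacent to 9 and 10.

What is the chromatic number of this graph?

4

2, 3, 5, 6 form a clique, so at least 4 colors are needed.
4 colors suffice: color red → {6, 8}; color blue → {2, 4}; color green → {3, 9, 10, 11}; color yellow → {1, 5, 7}. Each edge has distinct colors on its endpoints.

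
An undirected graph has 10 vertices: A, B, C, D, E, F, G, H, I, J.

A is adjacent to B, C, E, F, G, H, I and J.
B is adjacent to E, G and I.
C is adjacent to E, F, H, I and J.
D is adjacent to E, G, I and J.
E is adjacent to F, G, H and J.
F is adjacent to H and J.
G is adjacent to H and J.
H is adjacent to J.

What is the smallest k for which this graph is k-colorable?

6

A, C, E, F, H, J are pairwise adjacent (a clique of size 6), so at least 6 colors are needed.
6 colors suffice: color 1 → {E, I}; color 2 → {A, D}; color 3 → {B, J}; color 4 → {C, G}; color 5 → {H}; color 6 → {F}. Every edge joins two different colors.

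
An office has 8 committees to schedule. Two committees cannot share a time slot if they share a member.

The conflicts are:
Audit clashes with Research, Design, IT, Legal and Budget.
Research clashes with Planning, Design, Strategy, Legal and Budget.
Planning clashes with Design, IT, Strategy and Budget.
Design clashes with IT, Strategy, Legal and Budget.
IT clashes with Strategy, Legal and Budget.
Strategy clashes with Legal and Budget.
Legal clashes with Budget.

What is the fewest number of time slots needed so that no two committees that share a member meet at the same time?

5

Planning, Design, IT, Strategy, Budget pairwise conflict, so at least 5 time slots are needed.
5 time slots suffice: time slot 1 → {Budget}; time slot 2 → {Design}; time slot 3 → {Planning, Legal}; time slot 4 → {Audit, Strategy}; time slot 5 → {Research, IT}. Each listed conflict is separated.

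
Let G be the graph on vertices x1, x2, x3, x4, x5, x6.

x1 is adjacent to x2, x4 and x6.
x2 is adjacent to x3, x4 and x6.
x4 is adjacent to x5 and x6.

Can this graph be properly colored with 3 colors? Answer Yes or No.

x1, x2, x4, x6 form a clique, so at least 4 colors are needed.
So 3 colors are not enough.

No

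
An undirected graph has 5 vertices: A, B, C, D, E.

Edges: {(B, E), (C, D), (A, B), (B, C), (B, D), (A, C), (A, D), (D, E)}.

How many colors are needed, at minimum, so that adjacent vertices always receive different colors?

4

A, B, C, D form a clique, so at least 4 colors are needed.
4 colors suffice: color 1 → {B}; color 2 → {D}; color 3 → {C, E}; color 4 → {A}. No two adjacent vertices share a color.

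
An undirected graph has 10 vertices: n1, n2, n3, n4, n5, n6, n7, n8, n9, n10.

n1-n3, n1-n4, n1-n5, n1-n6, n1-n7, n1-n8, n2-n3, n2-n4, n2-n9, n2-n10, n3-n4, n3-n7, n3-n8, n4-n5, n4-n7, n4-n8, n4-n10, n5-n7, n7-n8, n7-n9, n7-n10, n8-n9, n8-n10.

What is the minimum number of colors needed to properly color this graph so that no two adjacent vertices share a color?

n1, n3, n4, n7, n8 form a clique, so at least 5 colors are needed.
One proper 5-coloring: n1=green, n2=red, n3=purple, n4=blue, n5=yellow, n6=red, n7=red, n8=yellow, n9=blue, n10=green. Each edge has distinct colors on its endpoints.

5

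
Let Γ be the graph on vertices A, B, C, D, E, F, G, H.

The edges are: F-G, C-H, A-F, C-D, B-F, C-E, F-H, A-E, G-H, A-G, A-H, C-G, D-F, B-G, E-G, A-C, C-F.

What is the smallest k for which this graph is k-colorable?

5

A, C, F, G, H are pairwise adjacent (a clique of size 5), so at least 5 colors are needed.
5 colors suffice: color 1 → {E, F}; color 2 → {B, C}; color 3 → {D, G}; color 4 → {A}; color 5 → {H}. Every edge joins two different colors.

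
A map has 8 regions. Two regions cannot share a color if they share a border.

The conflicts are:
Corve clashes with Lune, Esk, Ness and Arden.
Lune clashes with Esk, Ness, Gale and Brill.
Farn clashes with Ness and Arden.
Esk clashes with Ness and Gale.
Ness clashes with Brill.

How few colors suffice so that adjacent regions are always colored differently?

4

Corve, Lune, Esk, Ness pairwise conflict, so at least 4 colors are needed.
4 colors suffice: color 1 → {Ness, Arden, Gale}; color 2 → {Lune, Farn}; color 3 → {Corve, Brill}; color 4 → {Esk}. No two conflicting regions share a color.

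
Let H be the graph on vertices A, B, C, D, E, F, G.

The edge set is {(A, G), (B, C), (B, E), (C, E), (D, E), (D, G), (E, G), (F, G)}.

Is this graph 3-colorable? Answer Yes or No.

The chromatic number is 3. D, E, G are mutually adjacent, so at least 3 colors are needed.
A valid assignment using 3 colors: A=red, B=green, C=blue, D=green, E=red, F=red, G=blue.
That is already a proper 3-coloring.

Yes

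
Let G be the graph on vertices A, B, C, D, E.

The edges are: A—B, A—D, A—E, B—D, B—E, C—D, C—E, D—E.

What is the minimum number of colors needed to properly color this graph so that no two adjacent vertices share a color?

4

A, B, D, E are mutually adjacent (a clique of size 4), so at least 4 colors are needed.
4 colors suffice: color red → {E}; color blue → {D}; color green → {A, C}; color yellow → {B}. Each edge has distinct colors on its endpoints.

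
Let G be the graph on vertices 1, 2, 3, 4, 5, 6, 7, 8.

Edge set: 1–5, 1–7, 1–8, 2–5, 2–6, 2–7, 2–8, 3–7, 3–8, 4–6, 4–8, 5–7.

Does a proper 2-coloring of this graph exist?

1, 5, 7 form a triangle, so at least 3 colors are needed.
So 2 colors are not enough.

No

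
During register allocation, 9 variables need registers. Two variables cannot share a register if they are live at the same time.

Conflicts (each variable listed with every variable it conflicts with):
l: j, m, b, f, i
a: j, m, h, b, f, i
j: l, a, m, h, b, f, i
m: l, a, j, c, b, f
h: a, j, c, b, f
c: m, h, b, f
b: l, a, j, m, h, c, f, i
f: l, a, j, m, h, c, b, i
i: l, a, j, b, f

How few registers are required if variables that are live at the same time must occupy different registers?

5

a, j, h, b, f pairwise conflict, so at least 5 registers are needed.
Using 5 registers: l=4, a=4, j=3, m=5, h=5, c=3, b=2, f=1, i=5. No two conflicting variables share a register.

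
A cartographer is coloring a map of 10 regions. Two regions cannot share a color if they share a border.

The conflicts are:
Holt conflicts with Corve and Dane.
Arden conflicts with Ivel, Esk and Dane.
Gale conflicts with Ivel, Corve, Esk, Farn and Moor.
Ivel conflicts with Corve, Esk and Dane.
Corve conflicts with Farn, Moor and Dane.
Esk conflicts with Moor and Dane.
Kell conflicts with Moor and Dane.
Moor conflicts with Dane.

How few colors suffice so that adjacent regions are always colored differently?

Arden, Ivel, Esk, Dane pairwise conflict, so at least 4 colors are needed.
A valid assignment using 4 colors: Holt=3, Arden=4, Gale=1, Ivel=3, Corve=2, Esk=2, Kell=2, Farn=3, Moor=3, Dane=1. Each listed conflict is separated.

4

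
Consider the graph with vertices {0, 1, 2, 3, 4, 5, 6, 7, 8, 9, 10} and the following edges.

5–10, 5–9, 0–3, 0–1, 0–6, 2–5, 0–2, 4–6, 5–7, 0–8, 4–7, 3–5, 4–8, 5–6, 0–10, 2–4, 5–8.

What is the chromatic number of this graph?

4 and 7 are adjacent, so at least 2 colors are needed.
A valid assignment using 2 colors: 0=red, 1=blue, 2=blue, 3=blue, 4=red, 5=red, 6=blue, 7=blue, 8=blue, 9=blue, 10=blue. No two adjacent vertices share a color.

2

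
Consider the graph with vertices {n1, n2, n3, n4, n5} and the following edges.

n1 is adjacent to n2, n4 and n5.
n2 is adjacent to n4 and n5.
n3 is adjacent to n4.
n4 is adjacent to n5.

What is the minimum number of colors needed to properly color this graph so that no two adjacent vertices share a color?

4

n1, n2, n4, n5 are mutually adjacent (a clique of size 4), so at least 4 colors are needed.
4 colors suffice: color 1 → {n4}; color 2 → {n2, n3}; color 3 → {n5}; color 4 → {n1}. Every edge joins two different colors.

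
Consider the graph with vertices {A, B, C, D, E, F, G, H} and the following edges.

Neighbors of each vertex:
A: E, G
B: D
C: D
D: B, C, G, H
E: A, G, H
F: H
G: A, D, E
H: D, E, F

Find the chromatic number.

3

A, E, G are pairwise adjacent, so at least 3 colors are needed.
3 colors suffice: color 1 → {D, E, F}; color 2 → {B, C, G, H}; color 3 → {A}. Every edge joins two different colors.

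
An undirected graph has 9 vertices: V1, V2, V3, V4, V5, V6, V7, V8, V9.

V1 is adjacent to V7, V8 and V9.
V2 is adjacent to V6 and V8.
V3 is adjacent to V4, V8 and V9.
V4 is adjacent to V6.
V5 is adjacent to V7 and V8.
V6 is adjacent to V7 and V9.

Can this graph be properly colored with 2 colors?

The cycle V4-V6-V2-V8-V3-V4 has odd length 5, so it cannot be 2-colored; at least 3 colors are needed.
So 2 colors are not enough.

No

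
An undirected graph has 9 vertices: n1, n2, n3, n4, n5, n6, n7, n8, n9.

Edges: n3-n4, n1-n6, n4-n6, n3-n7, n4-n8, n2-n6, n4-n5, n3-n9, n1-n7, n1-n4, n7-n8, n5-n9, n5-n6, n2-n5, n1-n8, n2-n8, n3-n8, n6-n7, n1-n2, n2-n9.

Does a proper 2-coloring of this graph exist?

n1, n4, n6 form a triangle, so at least 3 colors are needed.
So 2 colors are not enough.

No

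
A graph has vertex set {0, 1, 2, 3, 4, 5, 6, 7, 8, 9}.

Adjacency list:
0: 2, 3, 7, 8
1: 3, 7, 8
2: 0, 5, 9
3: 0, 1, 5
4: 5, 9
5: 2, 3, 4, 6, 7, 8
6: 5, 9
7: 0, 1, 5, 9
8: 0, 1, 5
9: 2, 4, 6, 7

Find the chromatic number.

2

1 and 3 are adjacent, so at least 2 colors are needed.
A valid assignment using 2 colors: 0=red, 1=red, 2=blue, 3=blue, 4=blue, 5=red, 6=blue, 7=blue, 8=blue, 9=red. No two adjacent vertices share a color.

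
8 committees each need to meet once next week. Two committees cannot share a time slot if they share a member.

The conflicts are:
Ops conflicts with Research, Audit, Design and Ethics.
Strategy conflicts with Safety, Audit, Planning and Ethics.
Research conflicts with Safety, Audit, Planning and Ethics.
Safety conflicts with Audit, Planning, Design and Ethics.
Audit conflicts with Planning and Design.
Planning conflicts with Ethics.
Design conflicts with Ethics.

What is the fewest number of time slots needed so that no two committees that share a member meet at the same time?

4

Strategy, Safety, Audit, Planning all conflict with each other, so at least 4 time slots are needed.
4 time slots suffice: time slot 1 → {Audit, Ethics}; time slot 2 → {Ops, Safety}; time slot 3 → {Strategy, Research, Design}; time slot 4 → {Planning}. Every pair that conflicts lands in different time slots.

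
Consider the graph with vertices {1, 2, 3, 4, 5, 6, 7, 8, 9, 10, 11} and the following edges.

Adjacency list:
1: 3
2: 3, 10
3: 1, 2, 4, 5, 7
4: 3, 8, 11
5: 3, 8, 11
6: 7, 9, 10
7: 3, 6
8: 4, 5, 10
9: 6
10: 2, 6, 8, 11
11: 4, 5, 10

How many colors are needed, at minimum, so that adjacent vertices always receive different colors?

3

The cycle 6-7-3-2-10-6 has odd length 5, so it cannot be 2-colored; at least 3 colors are needed.
3 colors suffice: color red → {3, 9, 10}; color blue → {1, 2, 6, 8, 11}; color green → {4, 5, 7}. Each edge has distinct colors on its endpoints.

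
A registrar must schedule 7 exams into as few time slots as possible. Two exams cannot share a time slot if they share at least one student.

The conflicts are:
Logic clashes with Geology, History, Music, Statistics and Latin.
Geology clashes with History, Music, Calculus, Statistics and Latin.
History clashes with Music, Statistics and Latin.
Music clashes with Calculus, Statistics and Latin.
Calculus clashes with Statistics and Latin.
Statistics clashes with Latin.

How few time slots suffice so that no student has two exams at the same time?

6

Logic, Geology, History, Music, Statistics, Latin are mutually in conflict, so at least 6 time slots are needed.
6 time slots suffice: time slot 1 → {Latin}; time slot 2 → {Statistics}; time slot 3 → {Geology}; time slot 4 → {Music}; time slot 5 → {Logic, Calculus}; time slot 6 → {History}. Each listed conflict is separated.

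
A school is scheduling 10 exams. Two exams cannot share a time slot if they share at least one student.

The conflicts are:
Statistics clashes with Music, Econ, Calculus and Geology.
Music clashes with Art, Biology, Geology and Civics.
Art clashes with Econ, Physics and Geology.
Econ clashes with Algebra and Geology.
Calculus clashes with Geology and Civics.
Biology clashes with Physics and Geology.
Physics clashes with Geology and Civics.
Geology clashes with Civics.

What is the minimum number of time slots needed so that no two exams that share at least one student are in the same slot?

3

Statistics, Music, Geology are mutually in conflict, so at least 3 time slots are needed.
3 time slots suffice: time slot 1 → {Algebra, Geology}; time slot 2 → {Music, Econ, Calculus, Physics}; time slot 3 → {Statistics, Art, Biology, Civics}. Each listed conflict is separated.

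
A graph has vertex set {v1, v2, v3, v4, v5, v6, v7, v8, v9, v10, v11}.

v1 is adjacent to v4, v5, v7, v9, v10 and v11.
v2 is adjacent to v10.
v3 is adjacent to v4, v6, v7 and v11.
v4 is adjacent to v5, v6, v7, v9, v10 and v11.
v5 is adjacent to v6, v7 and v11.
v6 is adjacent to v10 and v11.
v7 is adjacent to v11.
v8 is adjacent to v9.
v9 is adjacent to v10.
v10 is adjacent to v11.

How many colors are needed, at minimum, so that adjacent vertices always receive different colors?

v1, v4, v5, v7, v11 are mutually adjacent (a clique of size 5), so at least 5 colors are needed.
One proper 5-coloring: v1=yellow, v2=red, v3=green, v4=red, v5=green, v6=yellow, v7=purple, v8=red, v9=blue, v10=green, v11=blue. Every edge joins two different colors.

5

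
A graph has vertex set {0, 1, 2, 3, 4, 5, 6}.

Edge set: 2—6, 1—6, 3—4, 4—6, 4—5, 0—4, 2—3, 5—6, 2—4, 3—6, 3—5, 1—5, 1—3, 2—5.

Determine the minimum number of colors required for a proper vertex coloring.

2, 3, 4, 5, 6 are pairwise adjacent (a clique of size 5), so at least 5 colors are needed.
5 colors suffice: color a → {0, 3}; color b → {1, 4}; color c → {6}; color d → {5}; color e → {2}. Every edge joins two different colors.

5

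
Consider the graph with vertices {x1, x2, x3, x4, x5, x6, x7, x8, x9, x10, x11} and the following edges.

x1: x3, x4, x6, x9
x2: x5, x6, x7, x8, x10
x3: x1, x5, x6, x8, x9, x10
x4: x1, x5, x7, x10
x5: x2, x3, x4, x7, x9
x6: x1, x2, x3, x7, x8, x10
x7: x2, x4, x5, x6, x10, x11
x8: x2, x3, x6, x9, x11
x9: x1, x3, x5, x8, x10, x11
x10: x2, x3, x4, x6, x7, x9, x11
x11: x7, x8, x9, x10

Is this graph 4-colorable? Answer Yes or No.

Yes

The chromatic number is 4. x2, x6, x7, x10 are mutually adjacent (a clique of size 4), so at least 4 colors are needed.
4 colors suffice: color 1 → {x1, x5, x8, x10}; color 2 → {x4, x6, x9}; color 3 → {x3, x7}; color 4 → {x2, x11}.
That is already a proper 4-coloring.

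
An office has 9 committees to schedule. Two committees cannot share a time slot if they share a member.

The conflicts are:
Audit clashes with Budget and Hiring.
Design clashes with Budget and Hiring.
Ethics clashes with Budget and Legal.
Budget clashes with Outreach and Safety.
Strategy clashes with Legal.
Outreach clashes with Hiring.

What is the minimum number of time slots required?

Design and Budget conflict, so at least 2 time slots are needed.
2 time slots suffice: time slot 1 → {Budget, Legal, Hiring}; time slot 2 → {Audit, Design, Ethics, Strategy, Outreach, Safety}. No two conflicting committees share a time slot.

2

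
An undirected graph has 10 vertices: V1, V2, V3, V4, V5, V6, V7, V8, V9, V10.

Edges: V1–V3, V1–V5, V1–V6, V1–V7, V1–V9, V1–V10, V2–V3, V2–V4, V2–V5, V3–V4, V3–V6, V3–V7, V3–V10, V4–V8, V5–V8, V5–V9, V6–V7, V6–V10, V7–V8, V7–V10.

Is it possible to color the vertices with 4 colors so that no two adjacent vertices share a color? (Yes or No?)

No

V1, V3, V6, V7, V10 are pairwise adjacent (a clique of size 5), so at least 5 colors are needed.
So 4 colors are not enough.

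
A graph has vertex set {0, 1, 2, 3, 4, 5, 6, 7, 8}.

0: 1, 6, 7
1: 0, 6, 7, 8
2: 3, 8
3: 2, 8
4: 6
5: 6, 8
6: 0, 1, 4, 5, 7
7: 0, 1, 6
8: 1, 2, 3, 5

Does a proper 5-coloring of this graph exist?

The chromatic number is 4. 0, 1, 6, 7 are mutually adjacent (a clique of size 4), so at least 4 colors are needed.
A valid assignment using 4 colors: 0=d, 1=b, 2=c, 3=b, 4=b, 5=b, 6=a, 7=c, 8=a.
Since 5 ≥ 4, a proper 5-coloring certainly exists.

Yes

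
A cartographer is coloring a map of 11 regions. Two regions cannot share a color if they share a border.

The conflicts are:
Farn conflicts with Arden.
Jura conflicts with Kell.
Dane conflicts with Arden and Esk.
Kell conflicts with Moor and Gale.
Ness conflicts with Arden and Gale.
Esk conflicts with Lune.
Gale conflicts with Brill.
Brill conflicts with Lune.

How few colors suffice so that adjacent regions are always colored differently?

The cycle Gale-Ness-Arden-Dane-Esk-Lune-Brill-Gale has odd length 7, so it cannot be 2-colored; at least 3 colors are needed.
3 colors suffice: Farn=2, Jura=2, Dane=2, Kell=1, Ness=3, Arden=1, Esk=1, Moor=2, Gale=2, Brill=1, Lune=2. No two conflicting regions share a color.

3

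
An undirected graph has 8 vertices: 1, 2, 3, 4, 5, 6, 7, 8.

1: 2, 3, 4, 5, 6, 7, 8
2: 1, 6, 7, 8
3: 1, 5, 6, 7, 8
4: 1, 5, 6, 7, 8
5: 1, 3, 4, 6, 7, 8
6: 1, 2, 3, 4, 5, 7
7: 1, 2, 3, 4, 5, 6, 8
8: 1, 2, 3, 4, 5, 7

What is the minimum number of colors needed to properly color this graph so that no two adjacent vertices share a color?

1, 4, 5, 6, 7 form a clique, so at least 5 colors are needed.
5 colors suffice: 1=blue, 2=green, 3=purple, 4=purple, 5=green, 6=yellow, 7=red, 8=yellow. No two adjacent vertices share a color.

5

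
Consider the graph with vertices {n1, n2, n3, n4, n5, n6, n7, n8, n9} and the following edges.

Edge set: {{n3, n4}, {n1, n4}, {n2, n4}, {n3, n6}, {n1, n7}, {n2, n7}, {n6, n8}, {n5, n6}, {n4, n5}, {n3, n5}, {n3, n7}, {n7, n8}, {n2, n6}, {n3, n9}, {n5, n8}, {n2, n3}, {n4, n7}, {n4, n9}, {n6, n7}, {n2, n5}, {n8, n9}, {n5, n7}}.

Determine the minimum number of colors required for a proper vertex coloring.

n2, n3, n5, n6, n7 are pairwise adjacent (a clique of size 5), so at least 5 colors are needed.
A valid assignment using 5 colors: n1=2, n2=5, n3=2, n4=3, n5=4, n6=3, n7=1, n8=2, n9=1. Each edge has distinct colors on its endpoints.

5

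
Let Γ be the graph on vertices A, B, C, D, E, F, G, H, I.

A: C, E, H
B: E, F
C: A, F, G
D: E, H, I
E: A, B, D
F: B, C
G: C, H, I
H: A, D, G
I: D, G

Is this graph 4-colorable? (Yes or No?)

The chromatic number is 3. The cycle F-C-A-E-B-F has odd length 5, so it cannot be 2-colored; at least 3 colors are needed.
One proper 3-coloring: A=1, B=1, C=2, D=1, E=2, F=3, G=1, H=2, I=2.
Since 4 ≥ 3, a proper 4-coloring certainly exists.

Yes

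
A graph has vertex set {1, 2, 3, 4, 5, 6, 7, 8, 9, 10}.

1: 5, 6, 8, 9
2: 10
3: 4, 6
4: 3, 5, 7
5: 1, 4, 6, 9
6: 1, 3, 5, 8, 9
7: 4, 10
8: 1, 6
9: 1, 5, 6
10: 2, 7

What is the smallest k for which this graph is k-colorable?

1, 5, 6, 9 are pairwise adjacent (a clique of size 4), so at least 4 colors are needed.
4 colors suffice: color a → {4, 6, 10}; color b → {1, 2, 3, 7}; color c → {5, 8}; color d → {9}. No two adjacent vertices share a color.

4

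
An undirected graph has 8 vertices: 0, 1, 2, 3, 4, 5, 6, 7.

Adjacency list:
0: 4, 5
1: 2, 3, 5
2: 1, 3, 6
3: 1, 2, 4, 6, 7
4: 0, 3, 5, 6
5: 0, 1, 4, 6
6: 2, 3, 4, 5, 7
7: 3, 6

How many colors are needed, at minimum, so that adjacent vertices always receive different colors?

3, 6, 7 are pairwise adjacent, so at least 3 colors are needed.
3 colors suffice: color red → {3, 5}; color blue → {0, 1, 6}; color green → {2, 4, 7}. Each edge has distinct colors on its endpoints.

3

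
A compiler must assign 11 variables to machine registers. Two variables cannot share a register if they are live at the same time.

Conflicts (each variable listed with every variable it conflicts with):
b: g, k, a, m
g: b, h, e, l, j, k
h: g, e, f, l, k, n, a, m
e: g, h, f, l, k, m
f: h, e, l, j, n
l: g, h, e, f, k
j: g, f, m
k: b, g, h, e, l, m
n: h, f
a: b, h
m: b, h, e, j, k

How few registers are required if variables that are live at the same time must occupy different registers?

5

g, h, e, l, k all conflict with each other, so at least 5 registers are needed.
5 registers suffice: register 1 → {b, h, j}; register 2 → {f, k, a}; register 3 → {e, n}; register 4 → {g, m}; register 5 → {l}. Each listed conflict is separated.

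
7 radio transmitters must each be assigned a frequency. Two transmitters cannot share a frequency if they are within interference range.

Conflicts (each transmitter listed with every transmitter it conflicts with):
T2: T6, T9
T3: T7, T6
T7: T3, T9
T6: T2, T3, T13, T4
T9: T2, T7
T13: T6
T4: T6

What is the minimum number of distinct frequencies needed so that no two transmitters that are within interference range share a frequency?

3

The cycle T9-T2-T6-T3-T7-T9 has odd length 5, so it cannot be 2-colored; at least 3 frequencies are needed.
3 frequencies suffice: T2=3, T3=2, T7=1, T6=1, T9=2, T13=2, T4=2. Each listed conflict is separated.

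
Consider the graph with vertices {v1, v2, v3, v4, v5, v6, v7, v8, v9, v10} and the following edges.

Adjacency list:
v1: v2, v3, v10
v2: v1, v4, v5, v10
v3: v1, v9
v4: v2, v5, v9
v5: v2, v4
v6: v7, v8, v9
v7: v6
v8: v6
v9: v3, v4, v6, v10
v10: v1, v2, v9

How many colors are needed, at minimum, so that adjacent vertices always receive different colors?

3

v2, v4, v5 form a triangle, so at least 3 colors are needed.
3 colors suffice: color 1 → {v2, v7, v8, v9}; color 2 → {v1, v4, v6}; color 3 → {v3, v5, v10}. Every edge joins two different colors.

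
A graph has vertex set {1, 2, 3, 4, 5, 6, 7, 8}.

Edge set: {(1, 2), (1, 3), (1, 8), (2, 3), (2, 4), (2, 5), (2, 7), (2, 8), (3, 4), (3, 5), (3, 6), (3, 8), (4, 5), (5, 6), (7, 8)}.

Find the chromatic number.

4

1, 2, 3, 8 are pairwise adjacent (a clique of size 4), so at least 4 colors are needed.
4 colors suffice: color a → {3, 7}; color b → {2, 6}; color c → {5, 8}; color d → {1, 4}. Every edge joins two different colors.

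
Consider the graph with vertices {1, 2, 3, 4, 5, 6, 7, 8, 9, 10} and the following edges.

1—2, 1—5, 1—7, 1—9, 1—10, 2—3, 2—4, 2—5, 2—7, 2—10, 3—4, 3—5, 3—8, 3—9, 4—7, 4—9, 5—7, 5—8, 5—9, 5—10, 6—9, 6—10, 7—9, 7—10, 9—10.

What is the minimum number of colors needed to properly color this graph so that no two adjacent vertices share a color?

5

1, 5, 7, 9, 10 are pairwise adjacent (a clique of size 5), so at least 5 colors are needed.
5 colors suffice: color red → {2, 8, 9}; color blue → {4, 5, 6}; color green → {3, 7}; color yellow → {10}; color purple → {1}. Each edge has distinct colors on its endpoints.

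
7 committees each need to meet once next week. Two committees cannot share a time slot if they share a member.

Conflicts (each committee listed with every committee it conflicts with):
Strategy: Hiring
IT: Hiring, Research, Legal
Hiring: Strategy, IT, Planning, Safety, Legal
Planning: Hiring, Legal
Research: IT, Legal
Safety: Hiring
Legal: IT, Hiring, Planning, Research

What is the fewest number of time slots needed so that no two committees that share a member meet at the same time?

3

IT, Research, Legal pairwise conflict, so at least 3 time slots are needed.
3 time slots suffice: Strategy=2, IT=3, Hiring=1, Planning=3, Research=1, Safety=2, Legal=2. Each listed conflict is separated.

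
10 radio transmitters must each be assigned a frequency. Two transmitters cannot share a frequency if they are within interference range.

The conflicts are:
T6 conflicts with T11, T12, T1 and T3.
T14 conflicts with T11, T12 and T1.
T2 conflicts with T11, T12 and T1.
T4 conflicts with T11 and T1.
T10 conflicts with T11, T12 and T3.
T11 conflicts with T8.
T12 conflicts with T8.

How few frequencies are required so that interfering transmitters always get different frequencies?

2

T14 and T1 conflict, so at least 2 frequencies are needed.
2 frequencies suffice: frequency 1 → {T11, T12, T1, T3}; frequency 2 → {T6, T14, T2, T4, T10, T8}. No two conflicting transmitters share a frequency.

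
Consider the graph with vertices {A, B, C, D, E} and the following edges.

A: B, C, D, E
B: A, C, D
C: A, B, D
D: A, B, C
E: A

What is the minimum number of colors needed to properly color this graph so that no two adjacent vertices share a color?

A, B, C, D are mutually adjacent (a clique of size 4), so at least 4 colors are needed.
4 colors suffice: color 1 → {A}; color 2 → {B, E}; color 3 → {D}; color 4 → {C}. Each edge has distinct colors on its endpoints.

4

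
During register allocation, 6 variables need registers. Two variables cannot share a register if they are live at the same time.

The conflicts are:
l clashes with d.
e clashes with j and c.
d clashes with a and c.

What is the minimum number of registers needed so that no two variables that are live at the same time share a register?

e and j conflict, so at least 2 registers are needed.
Using 2 registers: l=2, e=1, j=2, d=1, a=2, c=2. No two conflicting variables share a register.

2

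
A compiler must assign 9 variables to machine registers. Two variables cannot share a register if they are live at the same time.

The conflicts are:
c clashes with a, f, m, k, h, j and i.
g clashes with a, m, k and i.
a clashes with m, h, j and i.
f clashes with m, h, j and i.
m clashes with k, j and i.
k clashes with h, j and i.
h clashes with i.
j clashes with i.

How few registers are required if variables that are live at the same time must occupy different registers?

5

c, f, m, j, i are mutually in conflict, so at least 5 registers are needed.
A valid assignment using 5 registers: c=2, g=2, a=4, f=4, m=3, k=4, h=3, j=5, i=1. Every pair that conflicts lands in different registers.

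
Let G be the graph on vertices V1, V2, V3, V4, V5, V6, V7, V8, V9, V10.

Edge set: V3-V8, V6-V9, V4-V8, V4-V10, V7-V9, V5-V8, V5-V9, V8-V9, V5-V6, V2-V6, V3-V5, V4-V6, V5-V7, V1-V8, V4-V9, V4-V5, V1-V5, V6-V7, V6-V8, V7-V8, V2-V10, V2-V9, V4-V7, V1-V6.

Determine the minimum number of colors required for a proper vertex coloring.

6

V4, V5, V6, V7, V8, V9 form a clique, so at least 6 colors are needed.
One proper 6-coloring: V1=4, V2=1, V3=2, V4=4, V5=3, V6=2, V7=6, V8=1, V9=5, V10=2. No two adjacent vertices share a color.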